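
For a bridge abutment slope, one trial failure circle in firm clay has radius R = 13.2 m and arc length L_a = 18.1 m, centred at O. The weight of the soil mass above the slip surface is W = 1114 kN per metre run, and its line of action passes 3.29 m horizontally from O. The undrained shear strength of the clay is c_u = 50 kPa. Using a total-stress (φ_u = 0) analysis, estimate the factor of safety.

FS = 3.26

Taking moments about the centre O, the resisting moment is provided by the undrained shear strength acting along the arc:
M_R = c_u·L_a·R = 50·18.10·13.2 = 11946.0 kN·m/m
M_D = W·d = 1114·3.29 = 3665.1 kN·m/m
FS = M_R / M_D = 11946.0 / 3665.1 = 3.259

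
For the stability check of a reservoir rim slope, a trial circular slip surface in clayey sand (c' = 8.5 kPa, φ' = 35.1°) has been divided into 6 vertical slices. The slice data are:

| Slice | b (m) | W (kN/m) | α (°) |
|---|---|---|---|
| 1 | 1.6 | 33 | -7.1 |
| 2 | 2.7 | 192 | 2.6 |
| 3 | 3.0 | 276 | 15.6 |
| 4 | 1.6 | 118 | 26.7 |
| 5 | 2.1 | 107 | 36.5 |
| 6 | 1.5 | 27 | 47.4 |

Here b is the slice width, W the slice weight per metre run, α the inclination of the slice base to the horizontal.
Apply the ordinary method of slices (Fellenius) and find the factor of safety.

Ordinary method of slices: FS = Σ[c'·Δl_i + (W_i cosα_i)·tanφ'] / Σ W_i sinα_i, with Δl_i = b_i / cosα_i.
Slice 1: Δl = 1.6/cos(-7.1°) = 1.612 m; N'_1 = 33·cos(-7.1°) = 32.7; c'Δl = 13.71; W sinα = -4.1
Slice 2: Δl = 2.7/cos2.6° = 2.703 m; N'_2 = 192·cos2.6° = 191.8; c'Δl = 22.97; W sinα = 8.7
Slice 3: Δl = 3.0/cos15.6° = 3.115 m; N'_3 = 276·cos15.6° = 265.8; c'Δl = 26.48; W sinα = 74.2
Slice 4: Δl = 1.6/cos26.7° = 1.791 m; N'_4 = 118·cos26.7° = 105.4; c'Δl = 15.22; W sinα = 53.0
Slice 5: Δl = 2.1/cos36.5° = 2.612 m; N'_5 = 107·cos36.5° = 86.0; c'Δl = 22.21; W sinα = 63.6
Slice 6: Δl = 1.5/cos47.4° = 2.216 m; N'_6 = 27·cos47.4° = 18.3; c'Δl = 18.84; W sinα = 19.9
Σc'Δl = 119.4 kN/m; ΣN' = 700.1 kN/m; ΣW sinα = 215.4 kN/m
Resisting = 119.4 + 700.1·tan35.1° = 119.4 + 492.0 = 611.4 kN/m
FS = 611.4 / 215.4 = 2.839

FS = 2.84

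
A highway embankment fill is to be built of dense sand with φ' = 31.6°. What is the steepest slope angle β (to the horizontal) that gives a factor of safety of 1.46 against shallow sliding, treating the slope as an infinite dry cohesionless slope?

β = 22.8°

For an infinite dry cohesionless slope FS = tanφ'/tanβ, so tanβ = tanφ' / FS.
tanβ = tan31.6° / 1.46 = 0.6152 / 1.46 = 0.4214
β = arctan(0.4214) = 22.85°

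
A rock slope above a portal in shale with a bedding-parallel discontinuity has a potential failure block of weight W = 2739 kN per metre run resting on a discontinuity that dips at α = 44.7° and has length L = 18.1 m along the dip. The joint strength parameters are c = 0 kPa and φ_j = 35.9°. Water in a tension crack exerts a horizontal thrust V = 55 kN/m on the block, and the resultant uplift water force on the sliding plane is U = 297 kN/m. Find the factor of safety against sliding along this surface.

Resolving the block weight along and normal to the plane and applying the Mohr–Coulomb strength on the joint:
N' = W cosα − U − V sinα = 2739·cos44.7° − 297 − 55·sin44.7° = 1611.2 kN/m
Driving force T = W sinα + V cosα = 2739·sin44.7° + 55·cos44.7° = 1965.7 kN/m
Resisting force R = c·L + N'·tanφ_j = 0·18.1 + 1611.2·tan35.9° = 0.0 + 1166.3 = 1166.3 kN/m
FS = R / T = 1166.3 / 1965.7 = 0.593

FS = 0.59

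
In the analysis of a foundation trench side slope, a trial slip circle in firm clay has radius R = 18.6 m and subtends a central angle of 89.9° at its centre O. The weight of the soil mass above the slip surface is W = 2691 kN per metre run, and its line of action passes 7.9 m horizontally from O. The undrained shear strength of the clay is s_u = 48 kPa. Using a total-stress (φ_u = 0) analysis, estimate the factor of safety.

Taking moments about the centre O, the resisting moment is provided by the undrained shear strength acting along the arc:
Arc length L_a = R·θ = 18.6·(89.9°·π/180) = 18.6·1.5691 = 29.18 m
M_R = s_u·L_a·R = 48·29.18·18.6 = 26055.8 kN·m/m
M_D = W·d = 2691·7.9 = 21258.9 kN·m/m
FS = M_R / M_D = 26055.8 / 21258.9 = 1.226

FS = 1.23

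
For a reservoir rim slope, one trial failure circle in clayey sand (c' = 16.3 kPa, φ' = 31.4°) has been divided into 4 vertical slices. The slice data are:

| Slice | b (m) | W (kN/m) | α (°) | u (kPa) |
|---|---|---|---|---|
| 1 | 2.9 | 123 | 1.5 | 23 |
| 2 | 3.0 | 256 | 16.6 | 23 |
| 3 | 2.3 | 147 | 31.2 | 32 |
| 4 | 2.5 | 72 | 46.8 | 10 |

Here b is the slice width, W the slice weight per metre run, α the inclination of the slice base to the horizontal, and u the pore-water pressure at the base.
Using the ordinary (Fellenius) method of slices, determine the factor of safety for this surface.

Ordinary method of slices: FS = Σ[c'·Δl_i + (W_i cosα_i − u_i·Δl_i)·tanφ'] / Σ W_i sinα_i, with Δl_i = b_i / cosα_i.
Slice 1: Δl = 2.9/cos1.5° = 2.901 m; N'_1 = 123·cos1.5° − 23·2.901 = 56.2; c'Δl = 47.29; W sinα = 3.2
Slice 2: Δl = 3.0/cos16.6° = 3.130 m; N'_2 = 256·cos16.6° − 23·3.130 = 173.3; c'Δl = 51.03; W sinα = 73.1
Slice 3: Δl = 2.3/cos31.2° = 2.689 m; N'_3 = 147·cos31.2° − 32·2.689 = 39.7; c'Δl = 43.83; W sinα = 76.1
Slice 4: Δl = 2.5/cos46.8° = 3.652 m; N'_4 = 72·cos46.8° − 10·3.652 = 12.8; c'Δl = 59.53; W sinα = 52.5
Σc'Δl = 201.7 kN/m; ΣN' = 282.0 kN/m; ΣW sinα = 205.0 kN/m
Resisting = 201.7 + 282.0·tan31.4° = 201.7 + 172.1 = 373.8 kN/m
FS = 373.8 / 205.0 = 1.824

FS = 1.82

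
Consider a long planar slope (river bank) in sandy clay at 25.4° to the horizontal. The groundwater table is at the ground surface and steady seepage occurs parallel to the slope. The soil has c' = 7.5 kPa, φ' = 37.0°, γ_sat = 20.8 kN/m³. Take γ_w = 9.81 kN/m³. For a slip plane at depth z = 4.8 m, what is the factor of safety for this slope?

With seepage parallel to the slope and the water table at the surface, the effective normal stress on the slip plane uses the buoyant unit weight γ' = γ_sat − γ_w while the driving shear stress uses γ_sat:
FS = [c' + γ' z cos²β tanφ'] / [γ_sat z sinβ cosβ]
γ' = 20.8 − 9.81 = 10.99 kN/m³
Numerator = 7.5 + 10.99·4.8·cos²25.4°·tan37.0° = 7.5 + 10.99·4.8·0.8160·0.7536 = 39.938 kPa
Denominator = 20.8·4.8·sin25.4°·cos25.4° = 20.8·4.8·0.4289·0.9033 = 38.685 kPa
FS = 39.938 / 38.685 = 1.032

FS = 1.03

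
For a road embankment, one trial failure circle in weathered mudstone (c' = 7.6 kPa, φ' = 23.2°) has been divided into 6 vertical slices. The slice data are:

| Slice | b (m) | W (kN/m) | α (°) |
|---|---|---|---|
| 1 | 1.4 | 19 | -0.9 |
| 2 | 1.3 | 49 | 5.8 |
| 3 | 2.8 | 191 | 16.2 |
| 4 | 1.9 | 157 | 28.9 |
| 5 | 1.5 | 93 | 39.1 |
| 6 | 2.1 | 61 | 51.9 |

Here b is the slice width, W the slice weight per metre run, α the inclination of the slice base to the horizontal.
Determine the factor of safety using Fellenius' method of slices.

FS = 1.30

Ordinary method of slices: FS = Σ[c'·Δl_i + (W_i cosα_i)·tanφ'] / Σ W_i sinα_i, with Δl_i = b_i / cosα_i.
Slice 1: Δl = 1.4/cos(-0.9°) = 1.400 m; N'_1 = 19·cos(-0.9°) = 19.0; c'Δl = 10.64; W sinα = -0.3
Slice 2: Δl = 1.3/cos5.8° = 1.307 m; N'_2 = 49·cos5.8° = 48.7; c'Δl = 9.93; W sinα = 5.0
Slice 3: Δl = 2.8/cos16.2° = 2.916 m; N'_3 = 191·cos16.2° = 183.4; c'Δl = 22.16; W sinα = 53.3
Slice 4: Δl = 1.9/cos28.9° = 2.170 m; N'_4 = 157·cos28.9° = 137.4; c'Δl = 16.49; W sinα = 75.9
Slice 5: Δl = 1.5/cos39.1° = 1.933 m; N'_5 = 93·cos39.1° = 72.2; c'Δl = 14.69; W sinα = 58.7
Slice 6: Δl = 2.1/cos51.9° = 3.403 m; N'_6 = 61·cos51.9° = 37.6; c'Δl = 25.87; W sinα = 48.0
Σc'Δl = 99.8 kN/m; ΣN' = 498.4 kN/m; ΣW sinα = 240.5 kN/m
Resisting = 99.8 + 498.4·tan23.2° = 99.8 + 213.6 = 313.4 kN/m
FS = 313.4 / 240.5 = 1.303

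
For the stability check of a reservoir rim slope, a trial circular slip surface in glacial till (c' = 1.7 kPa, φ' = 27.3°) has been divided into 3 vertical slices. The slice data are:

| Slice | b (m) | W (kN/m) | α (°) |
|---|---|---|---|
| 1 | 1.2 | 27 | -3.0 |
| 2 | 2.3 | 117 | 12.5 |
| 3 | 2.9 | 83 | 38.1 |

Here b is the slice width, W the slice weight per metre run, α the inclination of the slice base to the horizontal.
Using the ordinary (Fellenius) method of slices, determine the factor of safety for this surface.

Ordinary method of slices: FS = Σ[c'·Δl_i + (W_i cosα_i)·tanφ'] / Σ W_i sinα_i, with Δl_i = b_i / cosα_i.
Slice 1: Δl = 1.2/cos(-3.0°) = 1.202 m; N'_1 = 27·cos(-3.0°) = 27.0; c'Δl = 2.04; W sinα = -1.4
Slice 2: Δl = 2.3/cos12.5° = 2.356 m; N'_2 = 117·cos12.5° = 114.2; c'Δl = 4.00; W sinα = 25.3
Slice 3: Δl = 2.9/cos38.1° = 3.685 m; N'_3 = 83·cos38.1° = 65.3; c'Δl = 6.26; W sinα = 51.2
Σc'Δl = 12.3 kN/m; ΣN' = 206.5 kN/m; ΣW sinα = 75.1 kN/m
Resisting = 12.3 + 206.5·tan27.3° = 12.3 + 106.6 = 118.9 kN/m
FS = 118.9 / 75.1 = 1.583

FS = 1.58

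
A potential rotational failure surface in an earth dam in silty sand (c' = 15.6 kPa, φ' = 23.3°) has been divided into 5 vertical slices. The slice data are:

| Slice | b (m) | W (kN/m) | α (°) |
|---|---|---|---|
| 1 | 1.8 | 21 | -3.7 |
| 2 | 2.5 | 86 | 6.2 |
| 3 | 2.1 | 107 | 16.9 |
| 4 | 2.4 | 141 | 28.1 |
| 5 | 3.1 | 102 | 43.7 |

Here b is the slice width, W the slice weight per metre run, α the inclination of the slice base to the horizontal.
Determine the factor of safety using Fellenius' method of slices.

FS = 2.20

Ordinary method of slices: FS = Σ[c'·Δl_i + (W_i cosα_i)·tanφ'] / Σ W_i sinα_i, with Δl_i = b_i / cosα_i.
Slice 1: Δl = 1.8/cos(-3.7°) = 1.804 m; N'_1 = 21·cos(-3.7°) = 21.0; c'Δl = 28.14; W sinα = -1.4
Slice 2: Δl = 2.5/cos6.2° = 2.515 m; N'_2 = 86·cos6.2° = 85.5; c'Δl = 39.23; W sinα = 9.3
Slice 3: Δl = 2.1/cos16.9° = 2.195 m; N'_3 = 107·cos16.9° = 102.4; c'Δl = 34.24; W sinα = 31.1
Slice 4: Δl = 2.4/cos28.1° = 2.721 m; N'_4 = 141·cos28.1° = 124.4; c'Δl = 42.44; W sinα = 66.4
Slice 5: Δl = 3.1/cos43.7° = 4.288 m; N'_5 = 102·cos43.7° = 73.7; c'Δl = 66.89; W sinα = 70.5
Σc'Δl = 210.9 kN/m; ΣN' = 407.0 kN/m; ΣW sinα = 175.9 kN/m
Resisting = 210.9 + 407.0·tan23.3° = 210.9 + 175.3 = 386.2 kN/m
FS = 386.2 / 175.9 = 2.195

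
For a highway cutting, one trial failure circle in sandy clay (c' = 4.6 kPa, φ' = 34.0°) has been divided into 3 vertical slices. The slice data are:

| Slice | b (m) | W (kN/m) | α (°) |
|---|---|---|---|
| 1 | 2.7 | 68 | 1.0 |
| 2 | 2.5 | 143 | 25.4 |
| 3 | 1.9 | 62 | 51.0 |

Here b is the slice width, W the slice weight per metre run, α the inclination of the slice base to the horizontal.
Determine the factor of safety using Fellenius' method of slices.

Ordinary method of slices: FS = Σ[c'·Δl_i + (W_i cosα_i)·tanφ'] / Σ W_i sinα_i, with Δl_i = b_i / cosα_i.
Slice 1: Δl = 2.7/cos1.0° = 2.700 m; N'_1 = 68·cos1.0° = 68.0; c'Δl = 12.42; W sinα = 1.2
Slice 2: Δl = 2.5/cos25.4° = 2.768 m; N'_2 = 143·cos25.4° = 129.2; c'Δl = 12.73; W sinα = 61.3
Slice 3: Δl = 1.9/cos51.0° = 3.019 m; N'_3 = 62·cos51.0° = 39.0; c'Δl = 13.89; W sinα = 48.2
Σc'Δl = 39.0 kN/m; ΣN' = 236.2 kN/m; ΣW sinα = 110.7 kN/m
Resisting = 39.0 + 236.2·tan34.0° = 39.0 + 159.3 = 198.3 kN/m
FS = 198.3 / 110.7 = 1.792

FS = 1.79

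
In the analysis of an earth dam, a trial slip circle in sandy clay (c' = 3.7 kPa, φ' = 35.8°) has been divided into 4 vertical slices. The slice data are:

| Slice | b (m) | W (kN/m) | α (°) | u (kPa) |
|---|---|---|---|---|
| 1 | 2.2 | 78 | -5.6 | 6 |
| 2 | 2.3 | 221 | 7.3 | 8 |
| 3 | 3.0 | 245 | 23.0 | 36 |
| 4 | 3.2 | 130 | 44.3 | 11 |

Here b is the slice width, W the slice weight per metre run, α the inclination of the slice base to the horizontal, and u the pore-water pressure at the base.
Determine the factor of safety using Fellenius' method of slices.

Ordinary method of slices: FS = Σ[c'·Δl_i + (W_i cosα_i − u_i·Δl_i)·tanφ'] / Σ W_i sinα_i, with Δl_i = b_i / cosα_i.
Slice 1: Δl = 2.2/cos(-5.6°) = 2.211 m; N'_1 = 78·cos(-5.6°) − 6·2.211 = 64.4; c'Δl = 8.18; W sinα = -7.6
Slice 2: Δl = 2.3/cos7.3° = 2.319 m; N'_2 = 221·cos7.3° − 8·2.319 = 200.7; c'Δl = 8.58; W sinα = 28.1
Slice 3: Δl = 3.0/cos23.0° = 3.259 m; N'_3 = 245·cos23.0° − 36·3.259 = 108.2; c'Δl = 12.06; W sinα = 95.7
Slice 4: Δl = 3.2/cos44.3° = 4.471 m; N'_4 = 130·cos44.3° − 11·4.471 = 43.9; c'Δl = 16.54; W sinα = 90.8
Σc'Δl = 45.4 kN/m; ΣN' = 417.1 kN/m; ΣW sinα = 207.0 kN/m
Resisting = 45.4 + 417.1·tan35.8° = 45.4 + 300.8 = 346.2 kN/m
FS = 346.2 / 207.0 = 1.672

FS = 1.67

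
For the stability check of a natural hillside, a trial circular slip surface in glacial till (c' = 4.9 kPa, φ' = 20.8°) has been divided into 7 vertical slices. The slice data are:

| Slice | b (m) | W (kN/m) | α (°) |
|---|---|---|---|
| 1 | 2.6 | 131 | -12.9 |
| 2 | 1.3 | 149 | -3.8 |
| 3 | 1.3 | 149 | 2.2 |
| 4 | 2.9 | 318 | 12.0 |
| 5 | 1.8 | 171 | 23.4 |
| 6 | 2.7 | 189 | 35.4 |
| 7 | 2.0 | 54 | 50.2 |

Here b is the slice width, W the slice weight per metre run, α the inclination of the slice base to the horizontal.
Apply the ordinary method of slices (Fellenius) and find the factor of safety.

Ordinary method of slices: FS = Σ[c'·Δl_i + (W_i cosα_i)·tanφ'] / Σ W_i sinα_i, with Δl_i = b_i / cosα_i.
Slice 1: Δl = 2.6/cos(-12.9°) = 2.667 m; N'_1 = 131·cos(-12.9°) = 127.7; c'Δl = 13.07; W sinα = -29.2
Slice 2: Δl = 1.3/cos(-3.8°) = 1.303 m; N'_2 = 149·cos(-3.8°) = 148.7; c'Δl = 6.38; W sinα = -9.9
Slice 3: Δl = 1.3/cos2.2° = 1.301 m; N'_3 = 149·cos2.2° = 148.9; c'Δl = 6.37; W sinα = 5.7
Slice 4: Δl = 2.9/cos12.0° = 2.965 m; N'_4 = 318·cos12.0° = 311.1; c'Δl = 14.53; W sinα = 66.1
Slice 5: Δl = 1.8/cos23.4° = 1.961 m; N'_5 = 171·cos23.4° = 156.9; c'Δl = 9.61; W sinα = 67.9
Slice 6: Δl = 2.7/cos35.4° = 3.312 m; N'_6 = 189·cos35.4° = 154.1; c'Δl = 16.23; W sinα = 109.5
Slice 7: Δl = 2.0/cos50.2° = 3.124 m; N'_7 = 54·cos50.2° = 34.6; c'Δl = 15.31; W sinα = 41.5
Σc'Δl = 81.5 kN/m; ΣN' = 1081.9 kN/m; ΣW sinα = 251.6 kN/m
Resisting = 81.5 + 1081.9·tan20.8° = 81.5 + 411.0 = 492.5 kN/m
FS = 492.5 / 251.6 = 1.957

FS = 1.96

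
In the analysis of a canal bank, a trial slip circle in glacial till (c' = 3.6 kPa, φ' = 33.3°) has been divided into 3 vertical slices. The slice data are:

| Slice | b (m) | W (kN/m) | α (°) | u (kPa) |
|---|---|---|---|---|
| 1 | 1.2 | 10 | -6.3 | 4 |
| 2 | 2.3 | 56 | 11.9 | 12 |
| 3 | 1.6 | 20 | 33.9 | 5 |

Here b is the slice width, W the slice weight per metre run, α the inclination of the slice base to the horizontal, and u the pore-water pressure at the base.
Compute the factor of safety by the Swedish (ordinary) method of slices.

Ordinary method of slices: FS = Σ[c'·Δl_i + (W_i cosα_i − u_i·Δl_i)·tanφ'] / Σ W_i sinα_i, with Δl_i = b_i / cosα_i.
Slice 1: Δl = 1.2/cos(-6.3°) = 1.207 m; N'_1 = 10·cos(-6.3°) − 4·1.207 = 5.1; c'Δl = 4.35; W sinα = -1.1
Slice 2: Δl = 2.3/cos11.9° = 2.351 m; N'_2 = 56·cos11.9° − 12·2.351 = 26.6; c'Δl = 8.46; W sinα = 11.5
Slice 3: Δl = 1.6/cos33.9° = 1.928 m; N'_3 = 20·cos33.9° − 5·1.928 = 7.0; c'Δl = 6.94; W sinα = 11.2
Σc'Δl = 19.7 kN/m; ΣN' = 38.7 kN/m; ΣW sinα = 21.6 kN/m
Resisting = 19.7 + 38.7·tan33.3° = 19.7 + 25.4 = 45.1 kN/m
FS = 45.1 / 21.6 = 2.090

FS = 2.09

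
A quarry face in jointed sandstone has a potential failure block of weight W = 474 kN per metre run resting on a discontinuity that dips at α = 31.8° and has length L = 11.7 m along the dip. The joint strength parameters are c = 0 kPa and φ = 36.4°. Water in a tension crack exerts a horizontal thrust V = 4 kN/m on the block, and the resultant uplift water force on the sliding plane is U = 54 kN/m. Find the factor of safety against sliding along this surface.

Resolving the block weight along and normal to the plane and applying the Mohr–Coulomb strength on the joint:
N' = W cosα − U − V sinα = 474·cos31.8° − 54 − 4·sin31.8° = 346.7 kN/m
Driving force T = W sinα + V cosα = 474·sin31.8° + 4·cos31.8° = 253.2 kN/m
Resisting force R = c·L + N'·tanφ = 0·11.7 + 346.7·tan36.4° = 0.0 + 255.6 = 255.6 kN/m
FS = R / T = 255.6 / 253.2 = 1.010

FS = 1.01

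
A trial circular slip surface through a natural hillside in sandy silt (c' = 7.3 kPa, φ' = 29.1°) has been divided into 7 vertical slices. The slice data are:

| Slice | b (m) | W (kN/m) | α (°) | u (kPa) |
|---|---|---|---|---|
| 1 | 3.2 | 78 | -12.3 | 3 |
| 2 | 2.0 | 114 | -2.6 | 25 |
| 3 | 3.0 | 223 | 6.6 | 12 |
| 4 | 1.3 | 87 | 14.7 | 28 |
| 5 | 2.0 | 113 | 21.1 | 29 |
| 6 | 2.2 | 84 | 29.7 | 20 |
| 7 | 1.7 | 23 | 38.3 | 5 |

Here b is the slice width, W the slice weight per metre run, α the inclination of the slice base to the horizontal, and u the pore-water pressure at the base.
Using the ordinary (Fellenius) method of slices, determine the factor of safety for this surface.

FS = 2.96

Ordinary method of slices: FS = Σ[c'·Δl_i + (W_i cosα_i − u_i·Δl_i)·tanφ'] / Σ W_i sinα_i, with Δl_i = b_i / cosα_i.
Slice 1: Δl = 3.2/cos(-12.3°) = 3.275 m; N'_1 = 78·cos(-12.3°) − 3·3.275 = 66.4; c'Δl = 23.91; W sinα = -16.6
Slice 2: Δl = 2.0/cos(-2.6°) = 2.002 m; N'_2 = 114·cos(-2.6°) − 25·2.002 = 63.8; c'Δl = 14.62; W sinα = -5.2
Slice 3: Δl = 3.0/cos6.6° = 3.020 m; N'_3 = 223·cos6.6° − 12·3.020 = 185.3; c'Δl = 22.05; W sinα = 25.6
Slice 4: Δl = 1.3/cos14.7° = 1.344 m; N'_4 = 87·cos14.7° − 28·1.344 = 46.5; c'Δl = 9.81; W sinα = 22.1
Slice 5: Δl = 2.0/cos21.1° = 2.144 m; N'_5 = 113·cos21.1° − 29·2.144 = 43.3; c'Δl = 15.65; W sinα = 40.7
Slice 6: Δl = 2.2/cos29.7° = 2.533 m; N'_6 = 84·cos29.7° − 20·2.533 = 22.3; c'Δl = 18.49; W sinα = 41.6
Slice 7: Δl = 1.7/cos38.3° = 2.166 m; N'_7 = 23·cos38.3° − 5·2.166 = 7.2; c'Δl = 15.81; W sinα = 14.3
Σc'Δl = 120.3 kN/m; ΣN' = 434.8 kN/m; ΣW sinα = 122.5 kN/m
Resisting = 120.3 + 434.8·tan29.1° = 120.3 + 242.0 = 362.3 kN/m
FS = 362.3 / 122.5 = 2.959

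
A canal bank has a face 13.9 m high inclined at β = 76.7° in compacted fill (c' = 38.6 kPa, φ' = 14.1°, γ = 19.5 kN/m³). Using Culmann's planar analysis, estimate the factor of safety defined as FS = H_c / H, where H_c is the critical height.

FS = 1.00

H_c = (4c'/γ) · sinβ cosφ' / [1 − cos(β − φ')]
    = (4·38.6/19.5) · sin76.7°·cos14.1° / [1 − cos62.6°]
    = 7.918 · 0.9439 / 0.5398 = 13.84 m
FS = H_c / H = 13.84 / 13.9 = 0.996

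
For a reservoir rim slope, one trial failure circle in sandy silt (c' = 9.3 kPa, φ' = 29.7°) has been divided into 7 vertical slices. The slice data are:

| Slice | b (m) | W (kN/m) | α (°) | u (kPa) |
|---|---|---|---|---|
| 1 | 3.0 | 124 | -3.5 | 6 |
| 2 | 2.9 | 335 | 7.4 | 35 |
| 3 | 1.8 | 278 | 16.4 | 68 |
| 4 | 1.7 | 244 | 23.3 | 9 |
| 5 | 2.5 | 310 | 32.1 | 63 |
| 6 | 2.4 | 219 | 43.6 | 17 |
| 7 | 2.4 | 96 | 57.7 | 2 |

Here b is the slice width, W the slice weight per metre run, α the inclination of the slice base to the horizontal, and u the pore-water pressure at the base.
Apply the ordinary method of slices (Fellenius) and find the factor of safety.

Ordinary method of slices: FS = Σ[c'·Δl_i + (W_i cosα_i − u_i·Δl_i)·tanφ'] / Σ W_i sinα_i, with Δl_i = b_i / cosα_i.
Slice 1: Δl = 3.0/cos(-3.5°) = 3.006 m; N'_1 = 124·cos(-3.5°) − 6·3.006 = 105.7; c'Δl = 27.95; W sinα = -7.6
Slice 2: Δl = 2.9/cos7.4° = 2.924 m; N'_2 = 335·cos7.4° − 35·2.924 = 229.9; c'Δl = 27.20; W sinα = 43.1
Slice 3: Δl = 1.8/cos16.4° = 1.876 m; N'_3 = 278·cos16.4° − 68·1.876 = 139.1; c'Δl = 17.45; W sinα = 78.5
Slice 4: Δl = 1.7/cos23.3° = 1.851 m; N'_4 = 244·cos23.3° − 9·1.851 = 207.4; c'Δl = 17.21; W sinα = 96.5
Slice 5: Δl = 2.5/cos32.1° = 2.951 m; N'_5 = 310·cos32.1° − 63·2.951 = 76.7; c'Δl = 27.45; W sinα = 164.7
Slice 6: Δl = 2.4/cos43.6° = 3.314 m; N'_6 = 219·cos43.6° − 17·3.314 = 102.3; c'Δl = 30.82; W sinα = 151.0
Slice 7: Δl = 2.4/cos57.7° = 4.491 m; N'_7 = 96·cos57.7° − 2·4.491 = 42.3; c'Δl = 41.77; W sinα = 81.1
Σc'Δl = 189.8 kN/m; ΣN' = 903.4 kN/m; ΣW sinα = 607.5 kN/m
Resisting = 189.8 + 903.4·tan29.7° = 189.8 + 515.3 = 705.1 kN/m
FS = 705.1 / 607.5 = 1.161

FS = 1.16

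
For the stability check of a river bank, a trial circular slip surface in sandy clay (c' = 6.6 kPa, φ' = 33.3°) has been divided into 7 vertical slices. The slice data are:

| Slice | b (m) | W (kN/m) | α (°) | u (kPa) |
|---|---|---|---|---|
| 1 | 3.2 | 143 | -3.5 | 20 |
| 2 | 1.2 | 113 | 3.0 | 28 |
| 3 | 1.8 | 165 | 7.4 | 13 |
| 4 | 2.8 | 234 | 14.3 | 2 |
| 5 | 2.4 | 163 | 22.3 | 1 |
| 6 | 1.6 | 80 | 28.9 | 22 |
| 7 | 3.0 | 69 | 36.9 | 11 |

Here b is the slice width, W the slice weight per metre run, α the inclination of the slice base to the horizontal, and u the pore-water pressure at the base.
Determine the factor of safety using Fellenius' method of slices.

FS = 2.66

Ordinary method of slices: FS = Σ[c'·Δl_i + (W_i cosα_i − u_i·Δl_i)·tanφ'] / Σ W_i sinα_i, with Δl_i = b_i / cosα_i.
Slice 1: Δl = 3.2/cos(-3.5°) = 3.206 m; N'_1 = 143·cos(-3.5°) − 20·3.206 = 78.6; c'Δl = 21.16; W sinα = -8.7
Slice 2: Δl = 1.2/cos3.0° = 1.202 m; N'_2 = 113·cos3.0° − 28·1.202 = 79.2; c'Δl = 7.93; W sinα = 5.9
Slice 3: Δl = 1.8/cos7.4° = 1.815 m; N'_3 = 165·cos7.4° − 13·1.815 = 140.0; c'Δl = 11.98; W sinα = 21.3
Slice 4: Δl = 2.8/cos14.3° = 2.890 m; N'_4 = 234·cos14.3° − 2·2.890 = 221.0; c'Δl = 19.07; W sinα = 57.8
Slice 5: Δl = 2.4/cos22.3° = 2.594 m; N'_5 = 163·cos22.3° − 1·2.594 = 148.2; c'Δl = 17.12; W sinα = 61.9
Slice 6: Δl = 1.6/cos28.9° = 1.828 m; N'_6 = 80·cos28.9° − 22·1.828 = 29.8; c'Δl = 12.06; W sinα = 38.7
Slice 7: Δl = 3.0/cos36.9° = 3.751 m; N'_7 = 69·cos36.9° − 11·3.751 = 13.9; c'Δl = 24.76; W sinα = 41.4
Σc'Δl = 114.1 kN/m; ΣN' = 710.8 kN/m; ΣW sinα = 218.2 kN/m
Resisting = 114.1 + 710.8·tan33.3° = 114.1 + 466.9 = 581.0 kN/m
FS = 581.0 / 218.2 = 2.663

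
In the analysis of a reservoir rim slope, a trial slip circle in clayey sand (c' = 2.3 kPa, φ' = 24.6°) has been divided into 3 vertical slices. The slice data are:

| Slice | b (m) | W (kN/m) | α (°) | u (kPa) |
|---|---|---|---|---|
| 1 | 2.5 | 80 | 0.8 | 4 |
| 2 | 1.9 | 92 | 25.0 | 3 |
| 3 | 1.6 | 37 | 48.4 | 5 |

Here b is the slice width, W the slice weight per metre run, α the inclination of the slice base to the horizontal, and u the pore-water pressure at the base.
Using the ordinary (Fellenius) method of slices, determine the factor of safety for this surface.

Ordinary method of slices: FS = Σ[c'·Δl_i + (W_i cosα_i − u_i·Δl_i)·tanφ'] / Σ W_i sinα_i, with Δl_i = b_i / cosα_i.
Slice 1: Δl = 2.5/cos0.8° = 2.500 m; N'_1 = 80·cos0.8° − 4·2.500 = 70.0; c'Δl = 5.75; W sinα = 1.1
Slice 2: Δl = 1.9/cos25.0° = 2.096 m; N'_2 = 92·cos25.0° − 3·2.096 = 77.1; c'Δl = 4.82; W sinα = 38.9
Slice 3: Δl = 1.6/cos48.4° = 2.410 m; N'_3 = 37·cos48.4° − 5·2.410 = 12.5; c'Δl = 5.54; W sinα = 27.7
Σc'Δl = 16.1 kN/m; ΣN' = 159.6 kN/m; ΣW sinα = 67.7 kN/m
Resisting = 16.1 + 159.6·tan24.6° = 16.1 + 73.1 = 89.2 kN/m
FS = 89.2 / 67.7 = 1.318

FS = 1.32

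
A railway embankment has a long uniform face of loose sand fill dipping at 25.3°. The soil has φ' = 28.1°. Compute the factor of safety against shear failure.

For a dry cohesionless infinite slope the factor of safety is FS = tanφ' / tanβ.
FS = tan28.1° / tan25.3° = 0.5340 / 0.4727 = 1.130

FS = 1.13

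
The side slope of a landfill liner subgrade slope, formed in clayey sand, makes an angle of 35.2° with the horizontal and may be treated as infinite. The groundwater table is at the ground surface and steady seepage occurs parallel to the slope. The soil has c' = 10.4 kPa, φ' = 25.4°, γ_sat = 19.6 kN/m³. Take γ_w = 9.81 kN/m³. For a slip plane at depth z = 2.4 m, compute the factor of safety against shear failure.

With seepage parallel to the slope and the water table at the surface, the effective normal stress on the slip plane uses the buoyant unit weight γ' = γ_sat − γ_w while the driving shear stress uses γ_sat:
FS = [c' + γ' z cos²β tanφ'] / [γ_sat z sinβ cosβ]
γ' = 19.6 − 9.81 = 9.79 kN/m³
Numerator = 10.4 + 9.79·2.4·cos²35.2°·tan25.4° = 10.4 + 9.79·2.4·0.6677·0.4748 = 17.850 kPa
Denominator = 19.6·2.4·sin35.2°·cos35.2° = 19.6·2.4·0.5764·0.8171 = 22.157 kPa
FS = 17.850 / 22.157 = 0.806

FS = 0.81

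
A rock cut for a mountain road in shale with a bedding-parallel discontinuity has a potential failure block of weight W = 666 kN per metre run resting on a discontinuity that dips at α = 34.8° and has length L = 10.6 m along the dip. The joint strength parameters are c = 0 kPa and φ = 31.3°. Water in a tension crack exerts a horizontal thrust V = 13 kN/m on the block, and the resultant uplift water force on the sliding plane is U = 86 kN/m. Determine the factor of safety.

Resolving the block weight along and normal to the plane and applying the Mohr–Coulomb strength on the joint:
N' = W cosα − U − V sinα = 666·cos34.8° − 86 − 13·sin34.8° = 453.5 kN/m
Driving force T = W sinα + V cosα = 666·sin34.8° + 13·cos34.8° = 390.8 kN/m
Resisting force R = c·L + N'·tanφ = 0·10.6 + 453.5·tan31.3° = 0.0 + 275.7 = 275.7 kN/m
FS = R / T = 275.7 / 390.8 = 0.706

FS = 0.71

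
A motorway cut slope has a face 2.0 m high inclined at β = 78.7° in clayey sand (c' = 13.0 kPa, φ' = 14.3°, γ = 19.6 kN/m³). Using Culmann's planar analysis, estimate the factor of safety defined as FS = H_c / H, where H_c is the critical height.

H_c = (4c'/γ) · sinβ cosφ' / [1 − cos(β − φ')]
    = (4·13.0/19.6) · sin78.7°·cos14.3° / [1 − cos64.4°]
    = 2.653 · 0.9502 / 0.5679 = 4.44 m
FS = H_c / H = 4.44 / 2.0 = 2.220

FS = 2.22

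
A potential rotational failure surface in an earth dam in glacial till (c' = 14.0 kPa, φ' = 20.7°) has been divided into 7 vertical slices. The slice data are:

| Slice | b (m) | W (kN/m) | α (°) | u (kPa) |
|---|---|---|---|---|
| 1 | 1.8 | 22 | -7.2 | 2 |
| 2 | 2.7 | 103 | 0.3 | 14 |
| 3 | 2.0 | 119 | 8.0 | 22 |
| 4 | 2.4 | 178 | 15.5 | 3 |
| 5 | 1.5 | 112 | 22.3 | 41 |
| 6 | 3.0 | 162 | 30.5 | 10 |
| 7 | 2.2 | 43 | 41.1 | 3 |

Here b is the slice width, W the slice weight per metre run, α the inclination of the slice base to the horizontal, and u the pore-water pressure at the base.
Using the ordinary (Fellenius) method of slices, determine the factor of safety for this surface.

Ordinary method of slices: FS = Σ[c'·Δl_i + (W_i cosα_i − u_i·Δl_i)·tanφ'] / Σ W_i sinα_i, with Δl_i = b_i / cosα_i.
Slice 1: Δl = 1.8/cos(-7.2°) = 1.814 m; N'_1 = 22·cos(-7.2°) − 2·1.814 = 18.2; c'Δl = 25.40; W sinα = -2.8
Slice 2: Δl = 2.7/cos0.3° = 2.700 m; N'_2 = 103·cos0.3° − 14·2.700 = 65.2; c'Δl = 37.80; W sinα = 0.5
Slice 3: Δl = 2.0/cos8.0° = 2.020 m; N'_3 = 119·cos8.0° − 22·2.020 = 73.4; c'Δl = 28.28; W sinα = 16.6
Slice 4: Δl = 2.4/cos15.5° = 2.491 m; N'_4 = 178·cos15.5° − 3·2.491 = 164.1; c'Δl = 34.87; W sinα = 47.6
Slice 5: Δl = 1.5/cos22.3° = 1.621 m; N'_5 = 112·cos22.3° − 41·1.621 = 37.2; c'Δl = 22.70; W sinα = 42.5
Slice 6: Δl = 3.0/cos30.5° = 3.482 m; N'_6 = 162·cos30.5° − 10·3.482 = 104.8; c'Δl = 48.74; W sinα = 82.2
Slice 7: Δl = 2.2/cos41.1° = 2.919 m; N'_7 = 43·cos41.1° − 3·2.919 = 23.6; c'Δl = 40.87; W sinα = 28.3
Σc'Δl = 238.7 kN/m; ΣN' = 486.4 kN/m; ΣW sinα = 214.9 kN/m
Resisting = 238.7 + 486.4·tan20.7° = 238.7 + 183.8 = 422.5 kN/m
FS = 422.5 / 214.9 = 1.966

FS = 1.97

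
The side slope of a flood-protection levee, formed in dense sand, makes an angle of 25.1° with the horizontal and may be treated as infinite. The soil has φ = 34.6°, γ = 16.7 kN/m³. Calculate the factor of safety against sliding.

For a dry cohesionless infinite slope the factor of safety is FS = tanφ / tanβ.
FS = tan34.6° / tan25.1° = 0.6899 / 0.4684 = 1.473

FS = 1.47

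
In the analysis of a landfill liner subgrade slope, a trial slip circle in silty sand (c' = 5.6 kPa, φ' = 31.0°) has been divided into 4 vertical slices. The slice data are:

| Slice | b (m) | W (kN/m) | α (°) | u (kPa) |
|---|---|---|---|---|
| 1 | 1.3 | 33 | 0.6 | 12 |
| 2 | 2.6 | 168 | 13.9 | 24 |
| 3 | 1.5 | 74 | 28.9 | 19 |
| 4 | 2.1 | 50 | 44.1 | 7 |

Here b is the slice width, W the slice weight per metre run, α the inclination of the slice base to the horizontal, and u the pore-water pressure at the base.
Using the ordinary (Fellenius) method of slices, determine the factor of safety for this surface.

FS = 1.32

Ordinary method of slices: FS = Σ[c'·Δl_i + (W_i cosα_i − u_i·Δl_i)·tanφ'] / Σ W_i sinα_i, with Δl_i = b_i / cosα_i.
Slice 1: Δl = 1.3/cos0.6° = 1.300 m; N'_1 = 33·cos0.6° − 12·1.300 = 17.4; c'Δl = 7.28; W sinα = 0.3
Slice 2: Δl = 2.6/cos13.9° = 2.678 m; N'_2 = 168·cos13.9° − 24·2.678 = 98.8; c'Δl = 15.00; W sinα = 40.4
Slice 3: Δl = 1.5/cos28.9° = 1.713 m; N'_3 = 74·cos28.9° − 19·1.713 = 32.2; c'Δl = 9.59; W sinα = 35.8
Slice 4: Δl = 2.1/cos44.1° = 2.924 m; N'_4 = 50·cos44.1° − 7·2.924 = 15.4; c'Δl = 16.38; W sinα = 34.8
Σc'Δl = 48.3 kN/m; ΣN' = 163.9 kN/m; ΣW sinα = 111.3 kN/m
Resisting = 48.3 + 163.9·tan31.0° = 48.3 + 98.5 = 146.7 kN/m
FS = 146.7 / 111.3 = 1.319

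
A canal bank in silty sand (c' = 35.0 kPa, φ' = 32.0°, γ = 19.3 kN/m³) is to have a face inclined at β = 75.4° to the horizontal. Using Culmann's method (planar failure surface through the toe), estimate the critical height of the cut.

Culmann's analysis gives the critical failure plane at α_cr = (β + φ')/2 = (75.4 + 32.0)/2 = 53.7°, and the critical height
H_c = (4c'/γ) · sinβ cosφ' / [1 − cos(β − φ')]
    = (4·35.0/19.3) · sin75.4°·cos32.0° / [1 − cos(43.4°)]
    = 7.254 · 0.9677·0.8480 / [1 − 0.7266]
    = 7.254 · 0.8207 / 0.2734
    = 21.77 m

H_c = 21.77 m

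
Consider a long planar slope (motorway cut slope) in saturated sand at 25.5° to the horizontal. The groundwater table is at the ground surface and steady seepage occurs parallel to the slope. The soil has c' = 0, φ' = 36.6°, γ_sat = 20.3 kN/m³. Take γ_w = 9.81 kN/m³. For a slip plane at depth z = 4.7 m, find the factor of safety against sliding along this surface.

With seepage parallel to the slope and the water table at the surface, the effective normal stress on the slip plane uses the buoyant unit weight γ' = γ_sat − γ_w while the driving shear stress uses γ_sat:
FS = [c' + γ' z cos²β tanφ'] / [γ_sat z sinβ cosβ]
(For c' = 0 this reduces to FS = (γ'/γ_sat)·tanφ'/tanβ.)
γ' = 20.3 − 9.81 = 10.49 kN/m³
Numerator = 0.0 + 10.49·4.7·cos²25.5°·tan36.6° = 0.0 + 10.49·4.7·0.8147·0.7427 = 29.829 kPa
Denominator = 20.3·4.7·sin25.5°·cos25.5° = 20.3·4.7·0.4305·0.9026 = 37.074 kPa
FS = 29.829 / 37.074 = 0.805

FS = 0.80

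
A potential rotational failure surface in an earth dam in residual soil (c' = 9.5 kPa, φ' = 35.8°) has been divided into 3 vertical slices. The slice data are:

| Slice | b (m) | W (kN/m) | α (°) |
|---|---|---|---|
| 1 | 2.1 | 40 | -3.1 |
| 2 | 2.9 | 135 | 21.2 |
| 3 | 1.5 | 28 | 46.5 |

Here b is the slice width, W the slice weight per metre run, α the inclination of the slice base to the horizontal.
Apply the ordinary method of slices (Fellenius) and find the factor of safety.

Ordinary method of slices: FS = Σ[c'·Δl_i + (W_i cosα_i)·tanφ'] / Σ W_i sinα_i, with Δl_i = b_i / cosα_i.
Slice 1: Δl = 2.1/cos(-3.1°) = 2.103 m; N'_1 = 40·cos(-3.1°) = 39.9; c'Δl = 19.98; W sinα = -2.2
Slice 2: Δl = 2.9/cos21.2° = 3.111 m; N'_2 = 135·cos21.2° = 125.9; c'Δl = 29.55; W sinα = 48.8
Slice 3: Δl = 1.5/cos46.5° = 2.179 m; N'_3 = 28·cos46.5° = 19.3; c'Δl = 20.70; W sinα = 20.3
Σc'Δl = 70.2 kN/m; ΣN' = 185.1 kN/m; ΣW sinα = 67.0 kN/m
Resisting = 70.2 + 185.1·tan35.8° = 70.2 + 133.5 = 203.7 kN/m
FS = 203.7 / 67.0 = 3.042

FS = 3.04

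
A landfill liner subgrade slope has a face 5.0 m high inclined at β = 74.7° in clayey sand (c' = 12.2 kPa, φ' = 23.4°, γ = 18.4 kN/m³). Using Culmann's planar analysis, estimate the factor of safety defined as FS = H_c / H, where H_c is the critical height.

FS = 1.25

H_c = (4c'/γ) · sinβ cosφ' / [1 − cos(β − φ')]
    = (4·12.2/18.4) · sin74.7°·cos23.4° / [1 − cos51.3°]
    = 2.652 · 0.8852 / 0.3748 = 6.26 m
FS = H_c / H = 6.26 / 5.0 = 1.253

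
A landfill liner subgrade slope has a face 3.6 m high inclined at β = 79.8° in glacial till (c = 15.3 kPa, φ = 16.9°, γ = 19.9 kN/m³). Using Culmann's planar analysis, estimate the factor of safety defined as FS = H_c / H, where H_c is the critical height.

H_c = (4c/γ) · sinβ cosφ / [1 − cos(β − φ)]
    = (4·15.3/19.9) · sin79.8°·cos16.9° / [1 − cos62.9°]
    = 3.075 · 0.9417 / 0.5445 = 5.32 m
FS = H_c / H = 5.32 / 3.6 = 1.478

FS = 1.48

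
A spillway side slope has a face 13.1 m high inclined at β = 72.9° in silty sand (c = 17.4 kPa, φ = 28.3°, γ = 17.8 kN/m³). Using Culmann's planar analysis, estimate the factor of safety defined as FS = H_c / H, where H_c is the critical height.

H_c = (4c/γ) · sinβ cosφ / [1 − cos(β − φ)]
    = (4·17.4/17.8) · sin72.9°·cos28.3° / [1 − cos44.6°]
    = 3.910 · 0.8416 / 0.2880 = 11.43 m
FS = H_c / H = 11.43 / 13.1 = 0.872

FS = 0.87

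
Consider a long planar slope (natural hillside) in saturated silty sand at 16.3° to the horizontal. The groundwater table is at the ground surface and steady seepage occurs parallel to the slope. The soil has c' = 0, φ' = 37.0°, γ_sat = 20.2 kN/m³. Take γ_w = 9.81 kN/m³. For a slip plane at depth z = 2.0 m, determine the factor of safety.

FS = 1.33

With seepage parallel to the slope and the water table at the surface, the effective normal stress on the slip plane uses the buoyant unit weight γ' = γ_sat − γ_w while the driving shear stress uses γ_sat:
FS = [c' + γ' z cos²β tanφ'] / [γ_sat z sinβ cosβ]
(For c' = 0 this reduces to FS = (γ'/γ_sat)·tanφ'/tanβ.)
γ' = 20.2 − 9.81 = 10.39 kN/m³
Numerator = 0.0 + 10.39·2.0·cos²16.3°·tan37.0° = 0.0 + 10.39·2.0·0.9212·0.7536 = 14.425 kPa
Denominator = 20.2·2.0·sin16.3°·cos16.3° = 20.2·2.0·0.2807·0.9598 = 10.883 kPa
FS = 14.425 / 10.883 = 1.325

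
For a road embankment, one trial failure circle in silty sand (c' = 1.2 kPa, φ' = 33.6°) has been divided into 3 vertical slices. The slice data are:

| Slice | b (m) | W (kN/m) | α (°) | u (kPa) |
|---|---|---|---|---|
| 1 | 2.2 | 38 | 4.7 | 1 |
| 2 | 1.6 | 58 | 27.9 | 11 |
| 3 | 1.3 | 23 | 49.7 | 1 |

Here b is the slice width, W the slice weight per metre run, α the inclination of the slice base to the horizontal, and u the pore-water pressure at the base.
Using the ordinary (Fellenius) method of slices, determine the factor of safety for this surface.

FS = 1.26

Ordinary method of slices: FS = Σ[c'·Δl_i + (W_i cosα_i − u_i·Δl_i)·tanφ'] / Σ W_i sinα_i, with Δl_i = b_i / cosα_i.
Slice 1: Δl = 2.2/cos4.7° = 2.207 m; N'_1 = 38·cos4.7° − 1·2.207 = 35.7; c'Δl = 2.65; W sinα = 3.1
Slice 2: Δl = 1.6/cos27.9° = 1.810 m; N'_2 = 58·cos27.9° − 11·1.810 = 31.3; c'Δl = 2.17; W sinα = 27.1
Slice 3: Δl = 1.3/cos49.7° = 2.010 m; N'_3 = 23·cos49.7° − 1·2.010 = 12.9; c'Δl = 2.41; W sinα = 17.5
Σc'Δl = 7.2 kN/m; ΣN' = 79.9 kN/m; ΣW sinα = 47.8 kN/m
Resisting = 7.2 + 79.9·tan33.6° = 7.2 + 53.1 = 60.3 kN/m
FS = 60.3 / 47.8 = 1.262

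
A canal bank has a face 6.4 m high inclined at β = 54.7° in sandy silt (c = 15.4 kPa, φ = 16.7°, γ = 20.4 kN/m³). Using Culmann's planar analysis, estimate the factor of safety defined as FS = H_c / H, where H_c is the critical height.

H_c = (4c/γ) · sinβ cosφ / [1 − cos(β − φ)]
    = (4·15.4/20.4) · sin54.7°·cos16.7° / [1 − cos38.0°]
    = 3.020 · 0.7817 / 0.2120 = 11.13 m
FS = H_c / H = 11.13 / 6.4 = 1.740

FS = 1.74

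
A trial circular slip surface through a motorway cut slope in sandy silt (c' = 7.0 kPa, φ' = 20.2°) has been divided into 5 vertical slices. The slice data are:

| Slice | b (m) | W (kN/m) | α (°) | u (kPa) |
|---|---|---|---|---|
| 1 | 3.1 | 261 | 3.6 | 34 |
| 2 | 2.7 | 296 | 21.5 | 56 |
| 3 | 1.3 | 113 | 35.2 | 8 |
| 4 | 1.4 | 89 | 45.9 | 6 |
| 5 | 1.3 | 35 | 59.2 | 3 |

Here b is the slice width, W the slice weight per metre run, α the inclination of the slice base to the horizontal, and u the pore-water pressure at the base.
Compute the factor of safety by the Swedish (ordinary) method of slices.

FS = 0.83

Ordinary method of slices: FS = Σ[c'·Δl_i + (W_i cosα_i − u_i·Δl_i)·tanφ'] / Σ W_i sinα_i, with Δl_i = b_i / cosα_i.
Slice 1: Δl = 3.1/cos3.6° = 3.106 m; N'_1 = 261·cos3.6° − 34·3.106 = 154.9; c'Δl = 21.74; W sinα = 16.4
Slice 2: Δl = 2.7/cos21.5° = 2.902 m; N'_2 = 296·cos21.5° − 56·2.902 = 112.9; c'Δl = 20.31; W sinα = 108.5
Slice 3: Δl = 1.3/cos35.2° = 1.591 m; N'_3 = 113·cos35.2° − 8·1.591 = 79.6; c'Δl = 11.14; W sinα = 65.1
Slice 4: Δl = 1.4/cos45.9° = 2.012 m; N'_4 = 89·cos45.9° − 6·2.012 = 49.9; c'Δl = 14.08; W sinα = 63.9
Slice 5: Δl = 1.3/cos59.2° = 2.539 m; N'_5 = 35·cos59.2° − 3·2.539 = 10.3; c'Δl = 17.77; W sinα = 30.1
Σc'Δl = 85.0 kN/m; ΣN' = 407.6 kN/m; ΣW sinα = 284.0 kN/m
Resisting = 85.0 + 407.6·tan20.2° = 85.0 + 150.0 = 235.0 kN/m
FS = 235.0 / 284.0 = 0.827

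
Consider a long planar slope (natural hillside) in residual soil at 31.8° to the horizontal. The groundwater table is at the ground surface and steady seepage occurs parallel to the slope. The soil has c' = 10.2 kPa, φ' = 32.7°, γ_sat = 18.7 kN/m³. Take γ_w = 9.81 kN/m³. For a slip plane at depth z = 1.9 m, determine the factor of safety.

FS = 1.13

With seepage parallel to the slope and the water table at the surface, the effective normal stress on the slip plane uses the buoyant unit weight γ' = γ_sat − γ_w while the driving shear stress uses γ_sat:
FS = [c' + γ' z cos²β tanφ'] / [γ_sat z sinβ cosβ]
γ' = 18.7 − 9.81 = 8.89 kN/m³
Numerator = 10.2 + 8.89·1.9·cos²31.8°·tan32.7° = 10.2 + 8.89·1.9·0.7223·0.6420 = 18.033 kPa
Denominator = 18.7·1.9·sin31.8°·cos31.8° = 18.7·1.9·0.5270·0.8499 = 15.912 kPa
FS = 18.033 / 15.912 = 1.133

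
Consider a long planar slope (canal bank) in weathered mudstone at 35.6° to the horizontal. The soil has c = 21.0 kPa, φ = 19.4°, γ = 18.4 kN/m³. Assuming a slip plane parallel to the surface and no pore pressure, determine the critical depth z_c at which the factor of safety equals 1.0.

Setting FS = 1.00 in FS = [c + γz cos²β tanφ] / [γz sinβ cosβ] and solving for z:
z = c / [γ cosβ (FS·sinβ − cosβ·tanφ)]
  = 21.0 / [18.4·cos35.6°·(1.00·sin35.6° − cos35.6°·tan19.4°)]
  = 21.0 / [18.4·0.8131·(1.00·0.5821 − 0.8131·0.3522)]
  = 21.0 / 4.4253 = 4.745 m

z_c = 4.75 m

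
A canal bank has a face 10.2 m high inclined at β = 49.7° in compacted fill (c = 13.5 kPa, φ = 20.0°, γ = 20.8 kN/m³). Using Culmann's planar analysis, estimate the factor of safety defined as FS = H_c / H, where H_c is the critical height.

H_c = (4c/γ) · sinβ cosφ / [1 − cos(β − φ)]
    = (4·13.5/20.8) · sin49.7°·cos20.0° / [1 − cos29.7°]
    = 2.596 · 0.7167 / 0.1314 = 14.16 m
FS = H_c / H = 14.16 / 10.2 = 1.389

FS = 1.39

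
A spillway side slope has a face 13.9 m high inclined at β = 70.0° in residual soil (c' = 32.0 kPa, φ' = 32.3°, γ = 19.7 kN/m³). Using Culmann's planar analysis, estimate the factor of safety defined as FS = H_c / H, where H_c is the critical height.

FS = 1.78

H_c = (4c'/γ) · sinβ cosφ' / [1 − cos(β − φ')]
    = (4·32.0/19.7) · sin70.0°·cos32.3° / [1 − cos37.7°]
    = 6.497 · 0.7943 / 0.2088 = 24.72 m
FS = H_c / H = 24.72 / 13.9 = 1.778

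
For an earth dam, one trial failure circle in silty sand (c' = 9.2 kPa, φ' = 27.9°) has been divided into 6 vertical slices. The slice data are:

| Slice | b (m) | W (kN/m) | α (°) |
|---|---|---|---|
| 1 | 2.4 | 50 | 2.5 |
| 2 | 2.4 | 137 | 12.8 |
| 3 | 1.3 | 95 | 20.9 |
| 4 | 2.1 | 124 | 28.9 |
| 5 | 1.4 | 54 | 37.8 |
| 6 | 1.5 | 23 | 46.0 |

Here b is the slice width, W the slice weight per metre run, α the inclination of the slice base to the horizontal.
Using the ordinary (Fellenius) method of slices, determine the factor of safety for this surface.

Ordinary method of slices: FS = Σ[c'·Δl_i + (W_i cosα_i)·tanφ'] / Σ W_i sinα_i, with Δl_i = b_i / cosα_i.
Slice 1: Δl = 2.4/cos2.5° = 2.402 m; N'_1 = 50·cos2.5° = 50.0; c'Δl = 22.10; W sinα = 2.2
Slice 2: Δl = 2.4/cos12.8° = 2.461 m; N'_2 = 137·cos12.8° = 133.6; c'Δl = 22.64; W sinα = 30.4
Slice 3: Δl = 1.3/cos20.9° = 1.392 m; N'_3 = 95·cos20.9° = 88.7; c'Δl = 12.80; W sinα = 33.9
Slice 4: Δl = 2.1/cos28.9° = 2.399 m; N'_4 = 124·cos28.9° = 108.6; c'Δl = 22.07; W sinα = 59.9
Slice 5: Δl = 1.4/cos37.8° = 1.772 m; N'_5 = 54·cos37.8° = 42.7; c'Δl = 16.30; W sinα = 33.1
Slice 6: Δl = 1.5/cos46.0° = 2.159 m; N'_6 = 23·cos46.0° = 16.0; c'Δl = 19.87; W sinα = 16.5
Σc'Δl = 115.8 kN/m; ΣN' = 439.5 kN/m; ΣW sinα = 176.0 kN/m
Resisting = 115.8 + 439.5·tan27.9° = 115.8 + 232.7 = 348.5 kN/m
FS = 348.5 / 176.0 = 1.980

FS = 1.98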